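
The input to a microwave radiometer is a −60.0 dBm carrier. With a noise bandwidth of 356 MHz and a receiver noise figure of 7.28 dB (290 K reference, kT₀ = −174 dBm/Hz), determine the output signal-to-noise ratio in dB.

21.2 dB

Noise floor: N = −174 + 10 log₁₀(B) + NF
10 log₁₀(3.56×10⁸) = 85.51 dB
N = −174 + 85.51 + 7.28 = −81.21 dBm
SNR = P_sig − N = −60.0 − (−81.21) = 21.21 dB → 21.2 dB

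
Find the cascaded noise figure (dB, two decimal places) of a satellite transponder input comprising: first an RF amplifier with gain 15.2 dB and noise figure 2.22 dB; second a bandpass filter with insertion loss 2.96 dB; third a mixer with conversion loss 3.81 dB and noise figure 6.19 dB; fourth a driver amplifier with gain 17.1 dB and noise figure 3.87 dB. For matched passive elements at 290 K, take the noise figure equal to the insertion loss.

3.21 dB

Convert to linear (a loss of L dB is a gain of −L dB): F_i = 10^(NF_i/10), G_i = 10^(G_i,dB/10)
  Stage 1: F_1 = 10^(2.22/10) = 1.667, G_1 = 10^(15.2/10) = 33.11
  Stage 2: F_2 = 10^(2.96/10) = 1.977, G_2 = 10^(−2.96/10) = 0.5058
  Stage 3: F_3 = 10^(6.19/10) = 4.159, G_3 = 10^(−3.81/10) = 0.4159
  Stage 4: F_4 = 10^(3.87/10) = 2.438, G_4 = 10^(17.1/10) = 51.29
Friis cascade:
  F = 1.667 + (1.977 − 1)/33.11 + (4.159 − 1)/16.75 + (2.438 − 1)/6.966 = 2.092
NF = 10 log₁₀(2.092) = 3.21 dB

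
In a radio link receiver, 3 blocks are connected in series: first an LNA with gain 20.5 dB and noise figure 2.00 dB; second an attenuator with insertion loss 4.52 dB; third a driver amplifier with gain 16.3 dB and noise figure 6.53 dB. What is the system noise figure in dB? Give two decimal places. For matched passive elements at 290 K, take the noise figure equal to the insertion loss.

2.28 dB

Convert to linear (a loss of L dB is a gain of −L dB): F_i = 10^(NF_i/10), G_i = 10^(G_i,dB/10)
  Stage 1: F_1 = 10^(2.00/10) = 1.585, G_1 = 10^(20.5/10) = 112.2
  Stage 2: F_2 = 10^(4.52/10) = 2.831, G_2 = 10^(−4.52/10) = 0.3532
  Stage 3: F_3 = 10^(6.53/10) = 4.498, G_3 = 10^(16.3/10) = 42.66
Friis cascade:
  F = 1.585 + (2.831 − 1)/112.2 + (4.498 − 1)/39.63 = 1.689
NF = 10 log₁₀(1.689) = 2.28 dB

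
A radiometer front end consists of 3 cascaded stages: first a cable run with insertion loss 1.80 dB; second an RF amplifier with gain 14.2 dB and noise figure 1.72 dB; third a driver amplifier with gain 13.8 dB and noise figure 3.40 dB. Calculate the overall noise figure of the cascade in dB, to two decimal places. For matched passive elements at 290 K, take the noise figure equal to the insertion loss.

3.65 dB

Convert to linear (a loss of L dB is a gain of −L dB): F_i = 10^(NF_i/10), G_i = 10^(G_i,dB/10)
  Stage 1: F_1 = 10^(1.80/10) = 1.514, G_1 = 10^(−1.80/10) = 0.6607
  Stage 2: F_2 = 10^(1.72/10) = 1.486, G_2 = 10^(14.2/10) = 26.30
  Stage 3: F_3 = 10^(3.40/10) = 2.188, G_3 = 10^(13.8/10) = 23.99
Friis cascade:
  F = 1.514 + (1.486 − 1)/0.6607 + (2.188 − 1)/17.38 = 2.317
NF = 10 log₁₀(2.317) = 3.65 dB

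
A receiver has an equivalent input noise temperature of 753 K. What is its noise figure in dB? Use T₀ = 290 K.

5.56 dB

F = 1 + T_e/T₀ = 1 + 753/290 = 3.59655
NF = 10 log₁₀(3.59655) = 5.56 dB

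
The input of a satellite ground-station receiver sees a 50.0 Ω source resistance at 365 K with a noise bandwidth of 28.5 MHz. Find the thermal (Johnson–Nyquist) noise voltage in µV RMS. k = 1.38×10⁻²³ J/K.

5.36 µV

V_n = √(4kTRB)
4kTRB = 4 × 1.38×10⁻²³ × 365 × 5.00×10¹ × 2.85×10⁷ = 2.87×10⁻¹¹ V²
V_n = √(2.87×10⁻¹¹) = 5.36×10⁻⁶ V = 5.36 µV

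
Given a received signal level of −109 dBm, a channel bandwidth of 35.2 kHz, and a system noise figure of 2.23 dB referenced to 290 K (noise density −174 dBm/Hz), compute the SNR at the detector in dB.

17.3 dB

Noise floor: N = −174 + 10 log₁₀(B) + NF
10 log₁₀(3.52×10⁴) = 45.47 dB
N = −174 + 45.47 + 2.23 = −126.30 dBm
SNR = P_sig − N = −109 − (−126.30) = 17.30 dB → 17.3 dB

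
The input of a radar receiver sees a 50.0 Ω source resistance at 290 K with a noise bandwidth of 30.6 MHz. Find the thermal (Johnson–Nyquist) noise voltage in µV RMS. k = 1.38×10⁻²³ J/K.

V_n = √(4kTRB)
4kTRB = 4 × 1.38×10⁻²³ × 290 × 5.00×10¹ × 3.06×10⁷ = 2.45×10⁻¹¹ V²
V_n = √(2.45×10⁻¹¹) = 4.95×10⁻⁶ V = 4.95 µV

4.95 µV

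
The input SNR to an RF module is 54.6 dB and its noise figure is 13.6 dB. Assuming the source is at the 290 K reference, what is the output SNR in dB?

41.0 dB

By definition F = SNR_in/SNR_out, so in dB: SNR_out = SNR_in − NF
SNR_out = 54.6 − 13.6 = 41.0 dB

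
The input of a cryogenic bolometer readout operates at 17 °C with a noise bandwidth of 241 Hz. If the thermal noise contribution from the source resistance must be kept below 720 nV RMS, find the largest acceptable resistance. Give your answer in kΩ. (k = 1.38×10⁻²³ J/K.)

134 kΩ

T = 17 °C + 273.15 = 290.15 K
Johnson–Nyquist: V_n = √(4kTRB) ⇒ R = V_n² / (4kTB)
4kTB = 4 × 1.38×10⁻²³ × 290.15 × 2.41×10² = 3.86×10⁻¹⁸
R = (7.20×10⁻⁷)² / 3.86×10⁻¹⁸ = 1.34×10⁵ Ω = 134 kΩ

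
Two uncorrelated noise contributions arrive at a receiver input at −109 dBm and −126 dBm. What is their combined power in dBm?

−108.9 dBm

Convert to linear, add, convert back:
P₁ = 1.26×10⁻¹⁴ W, P₂ = 2.51×10⁻¹⁶ W
P_tot = 1.28×10⁻¹⁴ W → 10 log₁₀(P_tot / 10⁻³) = −108.9 dBm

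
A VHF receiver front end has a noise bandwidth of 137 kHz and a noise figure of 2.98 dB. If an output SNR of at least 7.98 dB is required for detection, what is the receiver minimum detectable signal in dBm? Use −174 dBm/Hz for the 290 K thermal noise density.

−111.7 dBm

Sensitivity = −174 + 10 log₁₀(B) + NF + SNR_min
= −174 + 51.37 + 2.98 + 7.98
= −111.67 dBm → −111.7 dBm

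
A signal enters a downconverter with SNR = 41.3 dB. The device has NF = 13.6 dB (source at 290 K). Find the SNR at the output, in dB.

By definition F = SNR_in/SNR_out, so in dB: SNR_out = SNR_in − NF
SNR_out = 41.3 − 13.6 = 27.7 dB

27.7 dB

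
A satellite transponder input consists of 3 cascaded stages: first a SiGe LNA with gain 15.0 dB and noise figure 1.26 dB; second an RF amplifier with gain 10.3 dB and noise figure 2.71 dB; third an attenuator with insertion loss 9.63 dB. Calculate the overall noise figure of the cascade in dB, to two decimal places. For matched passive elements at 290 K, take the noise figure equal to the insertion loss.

Convert to linear (a loss of L dB is a gain of −L dB): F_i = 10^(NF_i/10), G_i = 10^(G_i,dB/10)
  Stage 1: F_1 = 10^(1.26/10) = 1.337, G_1 = 10^(15.0/10) = 31.62
  Stage 2: F_2 = 10^(2.71/10) = 1.866, G_2 = 10^(10.3/10) = 10.72
  Stage 3: F_3 = 10^(9.63/10) = 9.183, G_3 = 10^(−9.63/10) = 0.1089
Friis cascade:
  F = 1.337 + (1.866 − 1)/31.62 + (9.183 − 1)/338.8 = 1.388
NF = 10 log₁₀(1.388) = 1.42 dB

1.42 dB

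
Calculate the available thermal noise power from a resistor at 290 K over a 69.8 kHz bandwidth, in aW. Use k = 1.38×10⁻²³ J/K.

P_n = kTB = 1.38×10⁻²³ × 290 × 6.98×10⁴ = 2.79×10⁻¹⁶ W = 279 aW

279 aW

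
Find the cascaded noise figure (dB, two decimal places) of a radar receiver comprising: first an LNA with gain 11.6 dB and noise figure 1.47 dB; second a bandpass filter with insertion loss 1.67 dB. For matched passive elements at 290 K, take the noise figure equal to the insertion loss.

1.57 dB

Convert to linear (a loss of L dB is a gain of −L dB): F_i = 10^(NF_i/10), G_i = 10^(G_i,dB/10)
  Stage 1: F_1 = 10^(1.47/10) = 1.403, G_1 = 10^(11.6/10) = 14.45
  Stage 2: F_2 = 10^(1.67/10) = 1.469, G_2 = 10^(−1.67/10) = 0.6808
Friis cascade:
  F = 1.403 + (1.469 − 1)/14.45 = 1.435
NF = 10 log₁₀(1.435) = 1.57 dB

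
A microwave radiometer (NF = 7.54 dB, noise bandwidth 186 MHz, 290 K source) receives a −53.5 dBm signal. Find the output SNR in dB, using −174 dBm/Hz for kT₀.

Noise floor: N = −174 + 10 log₁₀(B) + NF
10 log₁₀(1.86×10⁸) = 82.7 dB
N = −174 + 82.7 + 7.54 = −83.76 dBm
SNR = P_sig − N = −53.5 − (−83.76) = 30.26 dB → 30.3 dB

30.3 dB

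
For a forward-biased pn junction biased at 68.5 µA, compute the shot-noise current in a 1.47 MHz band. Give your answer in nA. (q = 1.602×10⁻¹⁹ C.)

5.68 nA

I_n = √(2qI·B)
2qI·B = 2 × 1.602×10⁻¹⁹ × 6.85×10⁻⁵ × 1.47×10⁶ = 3.23×10⁻¹⁷ A²
I_n = √(3.23×10⁻¹⁷) = 5.68×10⁻⁹ A = 5.68 nA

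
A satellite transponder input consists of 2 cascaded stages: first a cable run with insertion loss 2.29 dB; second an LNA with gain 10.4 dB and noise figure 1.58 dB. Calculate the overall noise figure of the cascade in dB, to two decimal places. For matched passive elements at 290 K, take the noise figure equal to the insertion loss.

Convert to linear (a loss of L dB is a gain of −L dB): F_i = 10^(NF_i/10), G_i = 10^(G_i,dB/10)
  Stage 1: F_1 = 10^(2.29/10) = 1.694, G_1 = 10^(−2.29/10) = 0.5902
  Stage 2: F_2 = 10^(1.58/10) = 1.439, G_2 = 10^(10.4/10) = 10.96
Friis cascade:
  F = 1.694 + (1.439 − 1)/0.5902 = 2.438
NF = 10 log₁₀(2.438) = 3.87 dB

3.87 dB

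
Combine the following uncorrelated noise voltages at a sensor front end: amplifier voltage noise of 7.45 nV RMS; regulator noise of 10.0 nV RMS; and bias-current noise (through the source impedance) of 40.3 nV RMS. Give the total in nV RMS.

Uncorrelated sources add in power (mean-square): V_tot = √(ΣV_i²)
V_tot = √[(7.45×10⁻⁹)² + (1.00×10⁻⁸)² + (4.03×10⁻⁸)²] = 4.22×10⁻⁸ V = 42.2 nV

42.2 nV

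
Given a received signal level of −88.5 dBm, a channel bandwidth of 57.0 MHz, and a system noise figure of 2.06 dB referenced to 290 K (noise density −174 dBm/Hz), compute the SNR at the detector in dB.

Noise floor: N = −174 + 10 log₁₀(B) + NF
10 log₁₀(5.70×10⁷) = 77.56 dB
N = −174 + 77.56 + 2.06 = −94.38 dBm
SNR = P_sig − N = −88.5 − (−94.38) = 5.88 dB → 5.9 dB

5.9 dB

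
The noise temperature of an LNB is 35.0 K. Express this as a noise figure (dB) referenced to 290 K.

0.495 dB

F = 1 + T_e/T₀ = 1 + 35.0/290 = 1.12069
NF = 10 log₁₀(1.12069) = 0.495 dB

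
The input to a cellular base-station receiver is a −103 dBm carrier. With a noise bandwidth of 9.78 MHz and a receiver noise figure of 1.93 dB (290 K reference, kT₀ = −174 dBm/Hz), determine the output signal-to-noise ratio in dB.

−0.8 dB

Noise floor: N = −174 + 10 log₁₀(B) + NF
10 log₁₀(9.78×10⁶) = 69.9 dB
N = −174 + 69.9 + 1.93 = −102.17 dBm
SNR = P_sig − N = −103 − (−102.17) = −0.83 dB → −0.8 dB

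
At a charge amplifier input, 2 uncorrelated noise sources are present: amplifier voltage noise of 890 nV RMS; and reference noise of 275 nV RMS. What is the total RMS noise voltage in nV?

932 nV

Uncorrelated sources add in power (mean-square): V_tot = √(ΣV_i²)
V_tot = √[(8.90×10⁻⁷)² + (2.75×10⁻⁷)²] = 9.32×10⁻⁷ V = 932 nV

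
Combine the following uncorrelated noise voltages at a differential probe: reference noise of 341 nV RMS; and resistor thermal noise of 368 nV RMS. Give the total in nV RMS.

502 nV

Uncorrelated sources add in power (mean-square): V_tot = √(ΣV_i²)
V_tot = √[(3.41×10⁻⁷)² + (3.68×10⁻⁷)²] = 5.02×10⁻⁷ V = 502 nV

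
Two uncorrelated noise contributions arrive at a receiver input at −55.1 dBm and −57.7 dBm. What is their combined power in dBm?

−53.2 dBm

Convert to linear, add, convert back:
P₁ = 3.09×10⁻⁹ W, P₂ = 1.70×10⁻⁹ W
P_tot = 4.79×10⁻⁹ W → 10 log₁₀(P_tot / 10⁻³) = −53.2 dBm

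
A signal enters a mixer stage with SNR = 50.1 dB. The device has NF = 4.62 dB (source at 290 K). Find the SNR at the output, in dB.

45.48 dB

By definition F = SNR_in/SNR_out, so in dB: SNR_out = SNR_in − NF
SNR_out = 50.1 − 4.62 = 45.48 dB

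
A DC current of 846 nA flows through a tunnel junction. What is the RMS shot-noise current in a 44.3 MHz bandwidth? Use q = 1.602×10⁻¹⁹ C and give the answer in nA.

3.47 nA

I_n = √(2qI·B)
2qI·B = 2 × 1.602×10⁻¹⁹ × 8.46×10⁻⁷ × 4.43×10⁷ = 1.20×10⁻¹⁷ A²
I_n = √(1.20×10⁻¹⁷) = 3.47×10⁻⁹ A = 3.47 nA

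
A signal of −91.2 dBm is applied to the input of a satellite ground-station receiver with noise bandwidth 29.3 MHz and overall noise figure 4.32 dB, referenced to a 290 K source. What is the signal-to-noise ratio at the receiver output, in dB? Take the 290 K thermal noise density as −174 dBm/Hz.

Noise floor: N = −174 + 10 log₁₀(B) + NF
10 log₁₀(2.93×10⁷) = 74.67 dB
N = −174 + 74.67 + 4.32 = −95.01 dBm
SNR = P_sig − N = −91.2 − (−95.01) = 3.81 dB → 3.8 dB

3.8 dB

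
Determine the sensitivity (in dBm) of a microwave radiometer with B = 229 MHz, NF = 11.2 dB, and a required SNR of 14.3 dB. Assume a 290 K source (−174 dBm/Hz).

Sensitivity = −174 + 10 log₁₀(B) + NF + SNR_min
= −174 + 83.6 + 11.2 + 14.3
= −64.9 dBm → −64.9 dBm

−64.9 dBm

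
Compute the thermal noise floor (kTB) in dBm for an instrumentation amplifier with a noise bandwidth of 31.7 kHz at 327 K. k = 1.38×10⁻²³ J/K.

P_n = kTB = 1.38×10⁻²³ × 327 × 3.17×10⁴ = 1.43×10⁻¹⁶ W
In dBm: 10 log₁₀(1.43×10⁻¹⁶ / 10⁻³) = −128.4 dBm

−128.4 dBm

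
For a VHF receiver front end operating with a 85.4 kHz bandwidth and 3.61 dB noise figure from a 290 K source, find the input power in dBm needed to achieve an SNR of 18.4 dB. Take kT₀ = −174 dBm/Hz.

Sensitivity = −174 + 10 log₁₀(B) + NF + SNR_min
= −174 + 49.31 + 3.61 + 18.4
= −102.68 dBm → −102.7 dBm

−102.7 dBm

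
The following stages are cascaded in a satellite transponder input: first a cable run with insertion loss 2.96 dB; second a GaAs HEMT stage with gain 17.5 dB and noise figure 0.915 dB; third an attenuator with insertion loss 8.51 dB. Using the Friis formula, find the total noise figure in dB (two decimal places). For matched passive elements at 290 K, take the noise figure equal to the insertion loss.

Convert to linear (a loss of L dB is a gain of −L dB): F_i = 10^(NF_i/10), G_i = 10^(G_i,dB/10)
  Stage 1: F_1 = 10^(2.96/10) = 1.977, G_1 = 10^(−2.96/10) = 0.5058
  Stage 2: F_2 = 10^(0.915/10) = 1.235, G_2 = 10^(17.5/10) = 56.23
  Stage 3: F_3 = 10^(8.51/10) = 7.096, G_3 = 10^(−8.51/10) = 0.1409
Friis cascade:
  F = 1.977 + (1.235 − 1)/0.5058 + (7.096 − 1)/28.44 = 2.655
NF = 10 log₁₀(2.655) = 4.24 dB

4.24 dB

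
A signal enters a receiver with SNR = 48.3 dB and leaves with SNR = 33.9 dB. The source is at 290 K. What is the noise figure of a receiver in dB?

14.4 dB

NF (dB) = SNR_in(dB) − SNR_out(dB) when the source is at T₀
NF = 48.3 − 33.9 = 14.4 dB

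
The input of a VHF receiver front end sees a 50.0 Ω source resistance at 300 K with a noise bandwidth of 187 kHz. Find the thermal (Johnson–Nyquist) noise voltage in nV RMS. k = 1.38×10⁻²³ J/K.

393 nV

V_n = √(4kTRB)
4kTRB = 4 × 1.38×10⁻²³ × 300 × 5.00×10¹ × 1.87×10⁵ = 1.55×10⁻¹³ V²
V_n = √(1.55×10⁻¹³) = 3.93×10⁻⁷ V = 393 nV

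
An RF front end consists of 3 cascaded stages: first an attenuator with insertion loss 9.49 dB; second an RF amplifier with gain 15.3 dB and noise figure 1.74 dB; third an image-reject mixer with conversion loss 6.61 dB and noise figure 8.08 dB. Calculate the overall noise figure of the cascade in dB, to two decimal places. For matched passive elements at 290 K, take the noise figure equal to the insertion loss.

Convert to linear (a loss of L dB is a gain of −L dB): F_i = 10^(NF_i/10), G_i = 10^(G_i,dB/10)
  Stage 1: F_1 = 10^(9.49/10) = 8.892, G_1 = 10^(−9.49/10) = 0.1125
  Stage 2: F_2 = 10^(1.74/10) = 1.493, G_2 = 10^(15.3/10) = 33.88
  Stage 3: F_3 = 10^(8.08/10) = 6.427, G_3 = 10^(−6.61/10) = 0.2183
Friis cascade:
  F = 8.892 + (1.493 − 1)/0.1125 + (6.427 − 1)/3.811 = 14.70
NF = 10 log₁₀(14.70) = 11.67 dB

11.67 dB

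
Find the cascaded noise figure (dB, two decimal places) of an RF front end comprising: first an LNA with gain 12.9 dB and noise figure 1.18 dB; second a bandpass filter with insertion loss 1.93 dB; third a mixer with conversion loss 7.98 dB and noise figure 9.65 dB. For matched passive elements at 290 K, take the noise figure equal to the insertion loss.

3.01 dB

Convert to linear (a loss of L dB is a gain of −L dB): F_i = 10^(NF_i/10), G_i = 10^(G_i,dB/10)
  Stage 1: F_1 = 10^(1.18/10) = 1.312, G_1 = 10^(12.9/10) = 19.50
  Stage 2: F_2 = 10^(1.93/10) = 1.560, G_2 = 10^(−1.93/10) = 0.6412
  Stage 3: F_3 = 10^(9.65/10) = 9.226, G_3 = 10^(−7.98/10) = 0.1592
Friis cascade:
  F = 1.312 + (1.560 − 1)/19.50 + (9.226 − 1)/12.50 = 1.999
NF = 10 log₁₀(1.999) = 3.01 dB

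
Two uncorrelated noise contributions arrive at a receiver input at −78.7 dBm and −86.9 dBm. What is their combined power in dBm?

−78.1 dBm

Convert to linear, add, convert back:
P₁ = 1.35×10⁻¹¹ W, P₂ = 2.04×10⁻¹² W
P_tot = 1.55×10⁻¹¹ W → 10 log₁₀(P_tot / 10⁻³) = −78.1 dBm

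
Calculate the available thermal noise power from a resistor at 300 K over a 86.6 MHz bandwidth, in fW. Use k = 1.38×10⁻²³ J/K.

359 fW

P_n = kTB = 1.38×10⁻²³ × 300 × 8.66×10⁷ = 3.59×10⁻¹³ W = 359 fW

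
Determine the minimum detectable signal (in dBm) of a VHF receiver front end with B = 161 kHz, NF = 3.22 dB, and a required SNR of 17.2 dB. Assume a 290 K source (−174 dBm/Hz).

Sensitivity = −174 + 10 log₁₀(B) + NF + SNR_min
= −174 + 52.07 + 3.22 + 17.2
= −101.51 dBm → −101.5 dBm

−101.5 dBm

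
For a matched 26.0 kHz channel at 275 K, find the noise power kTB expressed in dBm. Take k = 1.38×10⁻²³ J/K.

P_n = kTB = 1.38×10⁻²³ × 275 × 2.60×10⁴ = 9.87×10⁻¹⁷ W
In dBm: 10 log₁₀(9.87×10⁻¹⁷ / 10⁻³) = −130.1 dBm

−130.1 dBm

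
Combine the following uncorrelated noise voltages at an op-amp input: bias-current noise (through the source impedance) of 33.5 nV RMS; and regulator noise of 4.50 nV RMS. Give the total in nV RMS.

33.8 nV

Uncorrelated sources add in power (mean-square): V_tot = √(ΣV_i²)
V_tot = √[(3.35×10⁻⁸)² + (4.50×10⁻⁹)²] = 3.38×10⁻⁸ V = 33.8 nV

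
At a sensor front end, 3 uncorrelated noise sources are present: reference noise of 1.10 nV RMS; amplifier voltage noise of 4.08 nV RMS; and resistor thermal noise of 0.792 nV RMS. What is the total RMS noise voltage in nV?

Uncorrelated sources add in power (mean-square): V_tot = √(ΣV_i²)
V_tot = √[(1.10×10⁻⁹)² + (4.08×10⁻⁹)² + (7.92×10⁻¹⁰)²] = 4.30×10⁻⁹ V = 4.30 nV

4.30 nV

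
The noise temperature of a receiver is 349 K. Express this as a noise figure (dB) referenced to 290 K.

3.43 dB

F = 1 + T_e/T₀ = 1 + 349/290 = 2.20345
NF = 10 log₁₀(2.20345) = 3.43 dB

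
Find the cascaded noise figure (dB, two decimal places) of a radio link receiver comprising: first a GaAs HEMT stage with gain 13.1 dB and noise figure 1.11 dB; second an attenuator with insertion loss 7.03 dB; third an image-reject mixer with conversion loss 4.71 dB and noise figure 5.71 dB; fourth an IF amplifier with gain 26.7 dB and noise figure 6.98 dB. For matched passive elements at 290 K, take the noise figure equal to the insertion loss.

7.06 dB

Convert to linear (a loss of L dB is a gain of −L dB): F_i = 10^(NF_i/10), G_i = 10^(G_i,dB/10)
  Stage 1: F_1 = 10^(1.11/10) = 1.291, G_1 = 10^(13.1/10) = 20.42
  Stage 2: F_2 = 10^(7.03/10) = 5.047, G_2 = 10^(−7.03/10) = 0.1982
  Stage 3: F_3 = 10^(5.71/10) = 3.724, G_3 = 10^(−4.71/10) = 0.3381
  Stage 4: F_4 = 10^(6.98/10) = 4.989, G_4 = 10^(26.7/10) = 467.7
Friis cascade:
  F = 1.291 + (5.047 − 1)/20.42 + (3.724 − 1)/4.046 + (4.989 − 1)/1.368 = 5.079
NF = 10 log₁₀(5.079) = 7.06 dB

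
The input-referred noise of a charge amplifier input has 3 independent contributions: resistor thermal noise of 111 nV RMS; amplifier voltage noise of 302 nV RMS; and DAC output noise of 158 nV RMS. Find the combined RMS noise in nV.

Uncorrelated sources add in power (mean-square): V_tot = √(ΣV_i²)
V_tot = √[(1.11×10⁻⁷)² + (3.02×10⁻⁷)² + (1.58×10⁻⁷)²] = 3.58×10⁻⁷ V = 358 nV

358 nV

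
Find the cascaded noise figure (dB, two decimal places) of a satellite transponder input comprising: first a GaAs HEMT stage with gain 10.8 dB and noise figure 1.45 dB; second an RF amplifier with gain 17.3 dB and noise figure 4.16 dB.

Convert to linear (a loss of L dB is a gain of −L dB): F_i = 10^(NF_i/10), G_i = 10^(G_i,dB/10)
  Stage 1: F_1 = 10^(1.45/10) = 1.396, G_1 = 10^(10.8/10) = 12.02
  Stage 2: F_2 = 10^(4.16/10) = 2.606, G_2 = 10^(17.3/10) = 53.70
Friis cascade:
  F = 1.396 + (2.606 − 1)/12.02 = 1.530
NF = 10 log₁₀(1.530) = 1.85 dB

1.85 dB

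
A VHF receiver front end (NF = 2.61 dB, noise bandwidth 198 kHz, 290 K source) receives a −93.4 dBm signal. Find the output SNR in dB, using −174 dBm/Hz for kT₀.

25.0 dB

Noise floor: N = −174 + 10 log₁₀(B) + NF
10 log₁₀(1.98×10⁵) = 52.97 dB
N = −174 + 52.97 + 2.61 = −118.42 dBm
SNR = P_sig − N = −93.4 − (−118.42) = 25.02 dB → 25.0 dB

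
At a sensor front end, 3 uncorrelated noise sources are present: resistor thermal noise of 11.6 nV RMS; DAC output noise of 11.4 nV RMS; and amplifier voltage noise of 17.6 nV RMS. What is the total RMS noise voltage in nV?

24.0 nV

Uncorrelated sources add in power (mean-square): V_tot = √(ΣV_i²)
V_tot = √[(1.16×10⁻⁸)² + (1.14×10⁻⁸)² + (1.76×10⁻⁸)²] = 2.40×10⁻⁸ V = 24.0 nV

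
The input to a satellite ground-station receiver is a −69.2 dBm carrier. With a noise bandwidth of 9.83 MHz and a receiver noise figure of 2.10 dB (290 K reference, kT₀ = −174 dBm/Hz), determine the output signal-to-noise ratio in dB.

Noise floor: N = −174 + 10 log₁₀(B) + NF
10 log₁₀(9.83×10⁶) = 69.93 dB
N = −174 + 69.93 + 2.10 = −101.97 dBm
SNR = P_sig − N = −69.2 − (−101.97) = 32.77 dB → 32.8 dB

32.8 dB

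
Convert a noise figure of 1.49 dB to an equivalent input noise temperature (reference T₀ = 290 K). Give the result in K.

119 K

F = 10^(1.49/10) = 1.40929
T_e = (F − 1)·T₀ = (1.40929 − 1) × 290 = 119 K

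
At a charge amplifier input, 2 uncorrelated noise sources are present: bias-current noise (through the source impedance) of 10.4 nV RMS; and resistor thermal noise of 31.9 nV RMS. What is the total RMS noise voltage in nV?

Uncorrelated sources add in power (mean-square): V_tot = √(ΣV_i²)
V_tot = √[(1.04×10⁻⁸)² + (3.19×10⁻⁸)²] = 3.36×10⁻⁸ V = 33.6 nV

33.6 nV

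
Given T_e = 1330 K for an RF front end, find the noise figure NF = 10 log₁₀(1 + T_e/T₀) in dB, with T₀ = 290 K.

F = 1 + T_e/T₀ = 1 + 1330/290 = 5.58621
NF = 10 log₁₀(5.58621) = 7.47 dB

7.47 dB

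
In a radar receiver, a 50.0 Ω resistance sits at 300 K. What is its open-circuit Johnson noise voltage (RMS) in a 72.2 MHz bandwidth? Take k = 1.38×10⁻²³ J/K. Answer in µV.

7.73 µV

V_n = √(4kTRB)
4kTRB = 4 × 1.38×10⁻²³ × 300 × 5.00×10¹ × 7.22×10⁷ = 5.98×10⁻¹¹ V²
V_n = √(5.98×10⁻¹¹) = 7.73×10⁻⁶ V = 7.73 µV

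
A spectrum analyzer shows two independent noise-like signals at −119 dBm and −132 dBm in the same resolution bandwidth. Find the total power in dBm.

−118.8 dBm

Convert to linear, add, convert back:
P₁ = 1.26×10⁻¹⁵ W, P₂ = 6.31×10⁻¹⁷ W
P_tot = 1.32×10⁻¹⁵ W → 10 log₁₀(P_tot / 10⁻³) = −118.8 dBm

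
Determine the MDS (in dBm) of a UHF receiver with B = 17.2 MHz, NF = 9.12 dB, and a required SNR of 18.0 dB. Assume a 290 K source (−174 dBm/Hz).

Sensitivity = −174 + 10 log₁₀(B) + NF + SNR_min
= −174 + 72.36 + 9.12 + 18.0
= −74.52 dBm → −74.5 dBm

−74.5 dBm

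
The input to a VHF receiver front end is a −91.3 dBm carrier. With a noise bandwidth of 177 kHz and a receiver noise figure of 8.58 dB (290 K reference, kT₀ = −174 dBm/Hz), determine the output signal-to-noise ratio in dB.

21.6 dB

Noise floor: N = −174 + 10 log₁₀(B) + NF
10 log₁₀(1.77×10⁵) = 52.48 dB
N = −174 + 52.48 + 8.58 = −112.94 dBm
SNR = P_sig − N = −91.3 − (−112.94) = 21.64 dB → 21.6 dB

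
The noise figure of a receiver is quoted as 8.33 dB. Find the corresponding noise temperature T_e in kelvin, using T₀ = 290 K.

F = 10^(8.33/10) = 6.80769
T_e = (F − 1)·T₀ = (6.80769 − 1) × 290 = 1684 K

1684 K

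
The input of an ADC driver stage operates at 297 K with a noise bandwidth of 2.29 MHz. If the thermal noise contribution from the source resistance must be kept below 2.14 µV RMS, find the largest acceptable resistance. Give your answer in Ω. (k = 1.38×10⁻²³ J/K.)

122 Ω

Johnson–Nyquist: V_n = √(4kTRB) ⇒ R = V_n² / (4kTB)
4kTB = 4 × 1.38×10⁻²³ × 297 × 2.29×10⁶ = 3.75×10⁻¹⁴
R = (2.14×10⁻⁶)² / 3.75×10⁻¹⁴ = 1.22×10² Ω = 122 Ω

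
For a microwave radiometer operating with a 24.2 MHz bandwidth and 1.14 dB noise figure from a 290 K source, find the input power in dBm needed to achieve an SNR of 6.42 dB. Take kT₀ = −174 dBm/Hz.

Sensitivity = −174 + 10 log₁₀(B) + NF + SNR_min
= −174 + 73.84 + 1.14 + 6.42
= −92.60 dBm → −92.6 dBm

−92.6 dBm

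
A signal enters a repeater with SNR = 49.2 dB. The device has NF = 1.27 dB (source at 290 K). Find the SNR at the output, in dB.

By definition F = SNR_in/SNR_out, so in dB: SNR_out = SNR_in − NF
SNR_out = 49.2 − 1.27 = 47.93 dB

47.93 dB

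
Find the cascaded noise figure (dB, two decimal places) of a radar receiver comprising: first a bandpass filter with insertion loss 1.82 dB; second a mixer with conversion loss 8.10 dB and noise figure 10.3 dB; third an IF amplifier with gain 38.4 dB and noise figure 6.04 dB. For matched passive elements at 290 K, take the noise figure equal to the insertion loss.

Convert to linear (a loss of L dB is a gain of −L dB): F_i = 10^(NF_i/10), G_i = 10^(G_i,dB/10)
  Stage 1: F_1 = 10^(1.82/10) = 1.521, G_1 = 10^(−1.82/10) = 0.6577
  Stage 2: F_2 = 10^(10.3/10) = 10.72, G_2 = 10^(−8.10/10) = 0.1549
  Stage 3: F_3 = 10^(6.04/10) = 4.018, G_3 = 10^(38.4/10) = 6918
Friis cascade:
  F = 1.521 + (10.72 − 1)/0.6577 + (4.018 − 1)/0.1019 = 45.92
NF = 10 log₁₀(45.92) = 16.62 dB

16.62 dB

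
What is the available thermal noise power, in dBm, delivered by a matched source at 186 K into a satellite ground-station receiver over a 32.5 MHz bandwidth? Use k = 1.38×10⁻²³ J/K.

−100.8 dBm

P_n = kTB = 1.38×10⁻²³ × 186 × 3.25×10⁷ = 8.34×10⁻¹⁴ W
In dBm: 10 log₁₀(8.34×10⁻¹⁴ / 10⁻³) = −100.8 dBm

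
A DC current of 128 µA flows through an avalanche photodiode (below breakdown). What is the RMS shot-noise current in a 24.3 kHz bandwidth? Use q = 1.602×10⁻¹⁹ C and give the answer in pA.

998 pA

I_n = √(2qI·B)
2qI·B = 2 × 1.602×10⁻¹⁹ × 1.28×10⁻⁴ × 2.43×10⁴ = 9.97×10⁻¹⁹ A²
I_n = √(9.97×10⁻¹⁹) = 9.98×10⁻¹⁰ A = 998 pA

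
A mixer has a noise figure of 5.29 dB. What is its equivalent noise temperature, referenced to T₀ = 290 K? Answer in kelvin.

F = 10^(5.29/10) = 3.38065
T_e = (F − 1)·T₀ = (3.38065 − 1) × 290 = 690 K

690 K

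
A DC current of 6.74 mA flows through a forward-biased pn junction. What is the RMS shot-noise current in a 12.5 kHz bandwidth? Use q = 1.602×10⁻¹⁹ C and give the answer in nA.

5.20 nA

I_n = √(2qI·B)
2qI·B = 2 × 1.602×10⁻¹⁹ × 6.74×10⁻³ × 1.25×10⁴ = 2.70×10⁻¹⁷ A²
I_n = √(2.70×10⁻¹⁷) = 5.20×10⁻⁹ A = 5.20 nA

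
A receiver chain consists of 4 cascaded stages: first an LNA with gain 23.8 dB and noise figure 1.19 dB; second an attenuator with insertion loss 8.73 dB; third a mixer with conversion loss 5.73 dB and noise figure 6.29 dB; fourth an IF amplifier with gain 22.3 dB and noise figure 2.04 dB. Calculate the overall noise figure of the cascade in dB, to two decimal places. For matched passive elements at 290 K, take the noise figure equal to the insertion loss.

1.80 dB

Convert to linear (a loss of L dB is a gain of −L dB): F_i = 10^(NF_i/10), G_i = 10^(G_i,dB/10)
  Stage 1: F_1 = 10^(1.19/10) = 1.315, G_1 = 10^(23.8/10) = 239.9
  Stage 2: F_2 = 10^(8.73/10) = 7.464, G_2 = 10^(−8.73/10) = 0.1340
  Stage 3: F_3 = 10^(6.29/10) = 4.256, G_3 = 10^(−5.73/10) = 0.2673
  Stage 4: F_4 = 10^(2.04/10) = 1.600, G_4 = 10^(22.3/10) = 169.8
Friis cascade:
  F = 1.315 + (7.464 − 1)/239.9 + (4.256 − 1)/32.14 + (1.600 − 1)/8.590 = 1.513
NF = 10 log₁₀(1.513) = 1.80 dB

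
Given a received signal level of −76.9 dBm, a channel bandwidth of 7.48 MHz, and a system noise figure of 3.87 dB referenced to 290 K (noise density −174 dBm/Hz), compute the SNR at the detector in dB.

24.5 dB

Noise floor: N = −174 + 10 log₁₀(B) + NF
10 log₁₀(7.48×10⁶) = 68.74 dB
N = −174 + 68.74 + 3.87 = −101.39 dBm
SNR = P_sig − N = −76.9 − (−101.39) = 24.49 dB → 24.5 dB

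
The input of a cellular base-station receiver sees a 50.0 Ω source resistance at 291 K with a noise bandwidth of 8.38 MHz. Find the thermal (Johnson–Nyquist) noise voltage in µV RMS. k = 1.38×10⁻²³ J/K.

2.59 µV

V_n = √(4kTRB)
4kTRB = 4 × 1.38×10⁻²³ × 291 × 5.00×10¹ × 8.38×10⁶ = 6.73×10⁻¹² V²
V_n = √(6.73×10⁻¹²) = 2.59×10⁻⁶ V = 2.59 µV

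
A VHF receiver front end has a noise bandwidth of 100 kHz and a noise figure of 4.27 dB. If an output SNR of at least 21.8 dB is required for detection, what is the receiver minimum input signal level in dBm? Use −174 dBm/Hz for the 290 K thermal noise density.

Sensitivity = −174 + 10 log₁₀(B) + NF + SNR_min
= −174 + 50 + 4.27 + 21.8
= −97.93 dBm → −97.9 dBm

−97.9 dBm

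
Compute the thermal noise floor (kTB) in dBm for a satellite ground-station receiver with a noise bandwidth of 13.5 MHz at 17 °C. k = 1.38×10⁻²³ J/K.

−102.7 dBm

T = 17 °C + 273.15 = 290.15 K
P_n = kTB = 1.38×10⁻²³ × 290.15 × 1.35×10⁷ = 5.41×10⁻¹⁴ W
In dBm: 10 log₁₀(5.41×10⁻¹⁴ / 10⁻³) = −102.7 dBm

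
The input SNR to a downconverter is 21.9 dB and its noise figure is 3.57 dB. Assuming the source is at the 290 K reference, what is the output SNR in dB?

18.33 dB

By definition F = SNR_in/SNR_out, so in dB: SNR_out = SNR_in − NF
SNR_out = 21.9 − 3.57 = 18.33 dB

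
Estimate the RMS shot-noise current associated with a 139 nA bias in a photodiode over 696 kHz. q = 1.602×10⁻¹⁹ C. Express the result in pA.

I_n = √(2qI·B)
2qI·B = 2 × 1.602×10⁻¹⁹ × 1.39×10⁻⁷ × 6.96×10⁵ = 3.10×10⁻²⁰ A²
I_n = √(3.10×10⁻²⁰) = 1.76×10⁻¹⁰ A = 176 pA

176 pA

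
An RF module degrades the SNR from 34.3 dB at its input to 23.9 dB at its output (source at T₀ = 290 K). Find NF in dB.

10.4 dB

NF (dB) = SNR_in(dB) − SNR_out(dB) when the source is at T₀
NF = 34.3 − 23.9 = 10.4 dB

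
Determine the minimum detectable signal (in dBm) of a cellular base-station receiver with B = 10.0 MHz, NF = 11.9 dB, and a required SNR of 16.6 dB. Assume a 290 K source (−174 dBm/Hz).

−75.5 dBm

Sensitivity = −174 + 10 log₁₀(B) + NF + SNR_min
= −174 + 70 + 11.9 + 16.6
= −75.5 dBm → −75.5 dBm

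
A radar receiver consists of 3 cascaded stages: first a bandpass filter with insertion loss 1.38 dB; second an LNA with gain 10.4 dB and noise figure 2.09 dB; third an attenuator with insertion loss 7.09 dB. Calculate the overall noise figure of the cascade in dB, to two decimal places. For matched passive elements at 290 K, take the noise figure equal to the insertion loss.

4.38 dB

Convert to linear (a loss of L dB is a gain of −L dB): F_i = 10^(NF_i/10), G_i = 10^(G_i,dB/10)
  Stage 1: F_1 = 10^(1.38/10) = 1.374, G_1 = 10^(−1.38/10) = 0.7278
  Stage 2: F_2 = 10^(2.09/10) = 1.618, G_2 = 10^(10.4/10) = 10.96
  Stage 3: F_3 = 10^(7.09/10) = 5.117, G_3 = 10^(−7.09/10) = 0.1954
Friis cascade:
  F = 1.374 + (1.618 − 1)/0.7278 + (5.117 − 1)/7.980 = 2.739
NF = 10 log₁₀(2.739) = 4.38 dB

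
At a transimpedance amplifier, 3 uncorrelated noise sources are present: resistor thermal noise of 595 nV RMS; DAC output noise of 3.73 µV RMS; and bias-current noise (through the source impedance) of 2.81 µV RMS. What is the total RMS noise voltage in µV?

Uncorrelated sources add in power (mean-square): V_tot = √(ΣV_i²)
V_tot = √[(5.95×10⁻⁷)² + (3.73×10⁻⁶)² + (2.81×10⁻⁶)²] = 4.71×10⁻⁶ V = 4.71 µV

4.71 µV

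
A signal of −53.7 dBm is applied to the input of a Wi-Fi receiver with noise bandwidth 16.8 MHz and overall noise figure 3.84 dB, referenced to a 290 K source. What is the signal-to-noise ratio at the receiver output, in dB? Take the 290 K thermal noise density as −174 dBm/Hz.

44.2 dB

Noise floor: N = −174 + 10 log₁₀(B) + NF
10 log₁₀(1.68×10⁷) = 72.25 dB
N = −174 + 72.25 + 3.84 = −97.91 dBm
SNR = P_sig − N = −53.7 − (−97.91) = 44.21 dB → 44.2 dB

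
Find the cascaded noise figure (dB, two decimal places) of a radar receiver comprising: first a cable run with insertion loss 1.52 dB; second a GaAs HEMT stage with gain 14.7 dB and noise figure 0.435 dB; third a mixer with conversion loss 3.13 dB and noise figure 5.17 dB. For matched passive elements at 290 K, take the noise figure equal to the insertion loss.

2.25 dB

Convert to linear (a loss of L dB is a gain of −L dB): F_i = 10^(NF_i/10), G_i = 10^(G_i,dB/10)
  Stage 1: F_1 = 10^(1.52/10) = 1.419, G_1 = 10^(−1.52/10) = 0.7047
  Stage 2: F_2 = 10^(0.435/10) = 1.105, G_2 = 10^(14.7/10) = 29.51
  Stage 3: F_3 = 10^(5.17/10) = 3.289, G_3 = 10^(−3.13/10) = 0.4864
Friis cascade:
  F = 1.419 + (1.105 − 1)/0.7047 + (3.289 − 1)/20.80 = 1.679
NF = 10 log₁₀(1.679) = 2.25 dB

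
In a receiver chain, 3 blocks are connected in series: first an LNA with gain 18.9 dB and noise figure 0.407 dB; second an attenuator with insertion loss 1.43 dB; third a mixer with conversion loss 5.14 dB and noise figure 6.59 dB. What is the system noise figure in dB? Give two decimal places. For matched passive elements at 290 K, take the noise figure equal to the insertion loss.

Convert to linear (a loss of L dB is a gain of −L dB): F_i = 10^(NF_i/10), G_i = 10^(G_i,dB/10)
  Stage 1: F_1 = 10^(0.407/10) = 1.098, G_1 = 10^(18.9/10) = 77.62
  Stage 2: F_2 = 10^(1.43/10) = 1.390, G_2 = 10^(−1.43/10) = 0.7194
  Stage 3: F_3 = 10^(6.59/10) = 4.560, G_3 = 10^(−5.14/10) = 0.3062
Friis cascade:
  F = 1.098 + (1.390 − 1)/77.62 + (4.560 − 1)/55.85 = 1.167
NF = 10 log₁₀(1.167) = 0.67 dB

0.67 dB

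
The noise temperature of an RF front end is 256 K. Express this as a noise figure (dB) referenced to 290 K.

2.75 dB

F = 1 + T_e/T₀ = 1 + 256/290 = 1.88276
NF = 10 log₁₀(1.88276) = 2.75 dB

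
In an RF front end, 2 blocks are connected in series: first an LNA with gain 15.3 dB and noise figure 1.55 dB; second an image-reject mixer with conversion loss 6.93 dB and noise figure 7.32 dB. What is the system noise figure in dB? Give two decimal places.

Convert to linear (a loss of L dB is a gain of −L dB): F_i = 10^(NF_i/10), G_i = 10^(G_i,dB/10)
  Stage 1: F_1 = 10^(1.55/10) = 1.429, G_1 = 10^(15.3/10) = 33.88
  Stage 2: F_2 = 10^(7.32/10) = 5.395, G_2 = 10^(−6.93/10) = 0.2028
Friis cascade:
  F = 1.429 + (5.395 − 1)/33.88 = 1.559
NF = 10 log₁₀(1.559) = 1.93 dB

1.93 dB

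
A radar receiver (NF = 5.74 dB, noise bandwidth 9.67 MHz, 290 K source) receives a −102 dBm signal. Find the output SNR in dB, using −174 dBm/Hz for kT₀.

−3.6 dB

Noise floor: N = −174 + 10 log₁₀(B) + NF
10 log₁₀(9.67×10⁶) = 69.85 dB
N = −174 + 69.85 + 5.74 = −98.41 dBm
SNR = P_sig − N = −102 − (−98.41) = −3.59 dB → −3.6 dB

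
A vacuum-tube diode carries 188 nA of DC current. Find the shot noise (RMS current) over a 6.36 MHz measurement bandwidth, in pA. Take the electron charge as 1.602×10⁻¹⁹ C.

619 pA

I_n = √(2qI·B)
2qI·B = 2 × 1.602×10⁻¹⁹ × 1.88×10⁻⁷ × 6.36×10⁶ = 3.83×10⁻¹⁹ A²
I_n = √(3.83×10⁻¹⁹) = 6.19×10⁻¹⁰ A = 619 pA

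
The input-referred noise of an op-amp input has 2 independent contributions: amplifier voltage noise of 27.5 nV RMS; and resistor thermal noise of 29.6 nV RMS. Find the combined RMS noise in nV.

Uncorrelated sources add in power (mean-square): V_tot = √(ΣV_i²)
V_tot = √[(2.75×10⁻⁸)² + (2.96×10⁻⁸)²] = 4.04×10⁻⁸ V = 40.4 nV

40.4 nV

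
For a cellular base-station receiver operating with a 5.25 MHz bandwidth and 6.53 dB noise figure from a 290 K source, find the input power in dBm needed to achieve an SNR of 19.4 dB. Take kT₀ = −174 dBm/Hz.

−80.9 dBm

Sensitivity = −174 + 10 log₁₀(B) + NF + SNR_min
= −174 + 67.2 + 6.53 + 19.4
= −80.87 dBm → −80.9 dBm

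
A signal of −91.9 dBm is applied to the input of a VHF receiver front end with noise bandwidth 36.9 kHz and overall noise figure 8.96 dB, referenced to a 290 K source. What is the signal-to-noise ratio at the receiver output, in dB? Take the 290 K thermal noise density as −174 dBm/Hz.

27.5 dB

Noise floor: N = −174 + 10 log₁₀(B) + NF
10 log₁₀(3.69×10⁴) = 45.67 dB
N = −174 + 45.67 + 8.96 = −119.37 dBm
SNR = P_sig − N = −91.9 − (−119.37) = 27.47 dB → 27.5 dB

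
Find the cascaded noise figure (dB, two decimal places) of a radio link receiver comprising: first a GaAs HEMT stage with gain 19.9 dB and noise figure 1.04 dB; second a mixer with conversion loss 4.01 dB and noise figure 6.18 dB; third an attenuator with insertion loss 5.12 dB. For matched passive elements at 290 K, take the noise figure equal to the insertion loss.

Convert to linear (a loss of L dB is a gain of −L dB): F_i = 10^(NF_i/10), G_i = 10^(G_i,dB/10)
  Stage 1: F_1 = 10^(1.04/10) = 1.271, G_1 = 10^(19.9/10) = 97.72
  Stage 2: F_2 = 10^(6.18/10) = 4.150, G_2 = 10^(−4.01/10) = 0.3972
  Stage 3: F_3 = 10^(5.12/10) = 3.251, G_3 = 10^(−5.12/10) = 0.3076
Friis cascade:
  F = 1.271 + (4.150 − 1)/97.72 + (3.251 − 1)/38.82 = 1.361
NF = 10 log₁₀(1.361) = 1.34 dB

1.34 dB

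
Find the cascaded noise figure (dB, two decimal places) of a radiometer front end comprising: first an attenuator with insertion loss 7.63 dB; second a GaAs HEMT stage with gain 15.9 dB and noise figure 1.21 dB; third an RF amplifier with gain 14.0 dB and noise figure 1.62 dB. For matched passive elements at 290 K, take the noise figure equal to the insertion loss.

Convert to linear (a loss of L dB is a gain of −L dB): F_i = 10^(NF_i/10), G_i = 10^(G_i,dB/10)
  Stage 1: F_1 = 10^(7.63/10) = 5.794, G_1 = 10^(−7.63/10) = 0.1726
  Stage 2: F_2 = 10^(1.21/10) = 1.321, G_2 = 10^(15.9/10) = 38.90
  Stage 3: F_3 = 10^(1.62/10) = 1.452, G_3 = 10^(14.0/10) = 25.12
Friis cascade:
  F = 5.794 + (1.321 − 1)/0.1726 + (1.452 − 1)/6.714 = 7.723
NF = 10 log₁₀(7.723) = 8.88 dB

8.88 dB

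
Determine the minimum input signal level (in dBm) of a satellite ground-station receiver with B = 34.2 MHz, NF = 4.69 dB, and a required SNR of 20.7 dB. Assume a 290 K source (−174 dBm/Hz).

Sensitivity = −174 + 10 log₁₀(B) + NF + SNR_min
= −174 + 75.34 + 4.69 + 20.7
= −73.27 dBm → −73.3 dBm

−73.3 dBm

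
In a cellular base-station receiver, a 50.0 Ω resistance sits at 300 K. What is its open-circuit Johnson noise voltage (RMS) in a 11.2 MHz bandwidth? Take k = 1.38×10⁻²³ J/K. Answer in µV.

V_n = √(4kTRB)
4kTRB = 4 × 1.38×10⁻²³ × 300 × 5.00×10¹ × 1.12×10⁷ = 9.27×10⁻¹² V²
V_n = √(9.27×10⁻¹²) = 3.05×10⁻⁶ V = 3.05 µV

3.05 µV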